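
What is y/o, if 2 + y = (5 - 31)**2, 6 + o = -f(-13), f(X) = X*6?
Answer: 337/36 ≈ 9.3611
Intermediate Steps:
f(X) = 6*X
o = 72 (o = -6 - 6*(-13) = -6 - 1*(-78) = -6 + 78 = 72)
y = 674 (y = -2 + (5 - 31)**2 = -2 + (-26)**2 = -2 + 676 = 674)
y/o = 674/72 = 674*(1/72) = 337/36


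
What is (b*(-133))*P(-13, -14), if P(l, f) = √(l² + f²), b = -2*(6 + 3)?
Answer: 2394*√365 ≈ 45737.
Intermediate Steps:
b = -18 (b = -2*9 = -18)
P(l, f) = √(f² + l²)
(b*(-133))*P(-13, -14) = (-18*(-133))*√((-14)² + (-13)²) = 2394*√(196 + 169) = 2394*√365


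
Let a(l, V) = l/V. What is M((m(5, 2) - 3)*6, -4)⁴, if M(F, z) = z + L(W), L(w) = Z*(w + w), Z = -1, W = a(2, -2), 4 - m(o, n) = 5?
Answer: 16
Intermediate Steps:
m(o, n) = -1 (m(o, n) = 4 - 1*5 = 4 - 5 = -1)
W = -1 (W = 2/(-2) = 2*(-½) = -1)
L(w) = -2*w (L(w) = -(w + w) = -2*w)
M(F, z) = 2 + z (M(F, z) = z - 2*(-1) = z + 2 = 2 + z)
M((m(5, 2) - 3)*6, -4)⁴ = (2 - 4)⁴ = (-2)⁴ = 16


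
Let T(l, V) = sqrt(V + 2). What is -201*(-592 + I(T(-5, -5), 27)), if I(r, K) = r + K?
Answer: 113565 - 201*I*sqrt(3) ≈ 1.1357e+5 - 348.14*I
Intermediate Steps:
T(l, V) = sqrt(2 + V)
I(r, K) = K + r
-201*(-592 + I(T(-5, -5), 27)) = -201*(-592 + (27 + sqrt(2 - 5))) = -201*(-592 + (27 + sqrt(-3))) = -201*(-592 + (27 + I*sqrt(3))) = -201*(-565 + I*sqrt(3)) = 113565 - 201*I*sqrt(3)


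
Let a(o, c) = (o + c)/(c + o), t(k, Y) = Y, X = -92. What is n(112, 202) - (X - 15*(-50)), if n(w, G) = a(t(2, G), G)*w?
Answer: -546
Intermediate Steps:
a(o, c) = 1 (a(o, c) = (c + o)/(c + o) = 1)
n(w, G) = w (n(w, G) = 1*w = w)
n(112, 202) - (X - 15*(-50)) = 112 - (-92 - 15*(-50)) = 112 - (-92 + 750) = 112 - 1*658 = 112 - 658 = -546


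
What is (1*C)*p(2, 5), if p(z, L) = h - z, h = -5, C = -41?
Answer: 287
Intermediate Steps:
p(z, L) = -5 - z
(1*C)*p(2, 5) = (1*(-41))*(-5 - 1*2) = -41*(-5 - 2) = -41*(-7) = 287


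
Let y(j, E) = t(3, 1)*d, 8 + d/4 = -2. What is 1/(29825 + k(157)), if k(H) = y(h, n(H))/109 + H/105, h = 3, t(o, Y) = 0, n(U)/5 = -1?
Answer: 105/3131782 ≈ 3.3527e-5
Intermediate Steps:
d = -40 (d = -32 + 4*(-2) = -32 - 8 = -40)
n(U) = -5 (n(U) = 5*(-1) = -5)
y(j, E) = 0 (y(j, E) = 0*(-40) = 0)
k(H) = H/105 (k(H) = 0/109 + H/105 = 0*(1/109) + H*(1/105) = 0 + H/105 = H/105)
1/(29825 + k(157)) = 1/(29825 + (1/105)*157) = 1/(29825 + 157/105) = 1/(3131782/105) = 105/3131782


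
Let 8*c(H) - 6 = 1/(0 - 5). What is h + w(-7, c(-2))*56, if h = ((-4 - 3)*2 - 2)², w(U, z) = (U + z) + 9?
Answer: 2043/5 ≈ 408.60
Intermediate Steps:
c(H) = 29/40 (c(H) = ¾ + 1/(8*(0 - 5)) = ¾ + (⅛)/(-5) = ¾ + (⅛)*(-⅕) = ¾ - 1/40 = 29/40)
w(U, z) = 9 + U + z
h = 256 (h = (-7*2 - 2)² = (-14 - 2)² = (-16)² = 256)
h + w(-7, c(-2))*56 = 256 + (9 - 7 + 29/40)*56 = 256 + (109/40)*56 = 256 + 763/5 = 2043/5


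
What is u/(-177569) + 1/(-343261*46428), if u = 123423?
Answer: -1966982688144053/2829903250767852 ≈ -0.69507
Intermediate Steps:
u/(-177569) + 1/(-343261*46428) = 123423/(-177569) + 1/(-343261*46428) = 123423*(-1/177569) - 1/343261*1/46428 = -123423/177569 - 1/15936921708 = -1966982688144053/2829903250767852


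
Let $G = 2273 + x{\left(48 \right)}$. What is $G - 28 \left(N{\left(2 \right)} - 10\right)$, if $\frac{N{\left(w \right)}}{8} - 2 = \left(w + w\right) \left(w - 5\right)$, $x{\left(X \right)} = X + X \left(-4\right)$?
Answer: $4649$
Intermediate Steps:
$x{\left(X \right)} = - 3 X$ ($x{\left(X \right)} = X - 4 X = - 3 X$)
$N{\left(w \right)} = 16 + 16 w \left(-5 + w\right)$ ($N{\left(w \right)} = 16 + 8 \left(w + w\right) \left(w - 5\right) = 16 + 8 \cdot 2 w \left(-5 + w\right) = 16 + 16 w \left(-5 + w\right)$)
$G = 2129$ ($G = 2273 - 144 = 2129$)
$G - 28 \left(N{\left(2 \right)} - 10\right) = 2129 - 28 \left(\left(16 - 160 + 16 \cdot 2^{2}\right) - 10\right) = 2129 - 28 \left(\left(16 - 160 + 16 \cdot 4\right) - 10\right) = 2129 - 28 \left(\left(16 - 160 + 64\right) - 10\right) = 2129 - 28 \left(-80 - 10\right) = 2129 - 28 \left(-90\right) = 2129 - -2520 = 2129 + 2520 = 4649$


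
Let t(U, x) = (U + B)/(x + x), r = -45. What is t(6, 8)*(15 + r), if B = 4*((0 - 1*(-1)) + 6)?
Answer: -255/4 ≈ -63.750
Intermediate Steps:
B = 28 (B = 4*((0 + 1) + 6) = 4*(1 + 6) = 4*7 = 28)
t(U, x) = (28 + U)/(2*x) (t(U, x) = (U + 28)/(x + x) = (28 + U)/((2*x)) = (28 + U)*(1/(2*x)) = (28 + U)/(2*x))
t(6, 8)*(15 + r) = ((1/2)*(28 + 6)/8)*(15 - 45) = ((1/2)*(1/8)*34)*(-30) = (17/8)*(-30) = -255/4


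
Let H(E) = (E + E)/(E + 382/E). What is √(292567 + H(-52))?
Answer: √696562021655/1543 ≈ 540.90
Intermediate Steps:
H(E) = 2*E/(E + 382/E) (H(E) = (2*E)/(E + 382/E) = 2*E/(E + 382/E))
√(292567 + H(-52)) = √(292567 + 2*(-52)²/(382 + (-52)²)) = √(292567 + 2*2704/(382 + 2704)) = √(292567 + 2*2704/3086) = √(292567 + 2*2704*(1/3086)) = √(292567 + 2704/1543) = √(451433585/1543) = √696562021655/1543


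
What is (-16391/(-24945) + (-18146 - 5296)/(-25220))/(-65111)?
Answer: -99814171/4096217003190 ≈ -2.4367e-5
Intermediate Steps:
(-16391/(-24945) + (-18146 - 5296)/(-25220))/(-65111) = (-16391*(-1/24945) - 23442*(-1/25220))*(-1/65111) = (16391/24945 + 11721/12610)*(-1/65111) = (99814171/62911290)*(-1/65111) = -99814171/4096217003190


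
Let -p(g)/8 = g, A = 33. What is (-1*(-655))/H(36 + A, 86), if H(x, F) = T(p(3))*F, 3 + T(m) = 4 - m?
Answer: 131/430 ≈ 0.30465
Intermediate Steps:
p(g) = -8*g
T(m) = 1 - m (T(m) = -3 + (4 - m) = 1 - m)
H(x, F) = 25*F (H(x, F) = (1 - (-8)*3)*F = (1 - 1*(-24))*F = (1 + 24)*F = 25*F)
(-1*(-655))/H(36 + A, 86) = (-1*(-655))/((25*86)) = 655/2150 = 655*(1/2150) = 131/430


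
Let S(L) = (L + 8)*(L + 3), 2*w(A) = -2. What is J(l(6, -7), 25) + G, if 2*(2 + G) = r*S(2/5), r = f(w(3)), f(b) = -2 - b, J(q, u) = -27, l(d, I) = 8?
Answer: -1082/25 ≈ -43.280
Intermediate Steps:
w(A) = -1 (w(A) = (½)*(-2) = -1)
S(L) = (3 + L)*(8 + L) (S(L) = (8 + L)*(3 + L) = (3 + L)*(8 + L))
r = -1 (r = -2 - 1*(-1) = -2 + 1 = -1)
G = -407/25 (G = -2 + (-(24 + (2/5)² + 11*(2/5)))/2 = -2 + (-(24 + (2*(⅕))² + 11*(2*(⅕))))/2 = -2 + (-(24 + (⅖)² + 11*(⅖)))/2 = -2 + (-(24 + 4/25 + 22/5))/2 = -2 + (-1*714/25)/2 = -2 + (½)*(-714/25) = -2 - 357/25 = -407/25 ≈ -16.280)
J(l(6, -7), 25) + G = -27 - 407/25 = -1082/25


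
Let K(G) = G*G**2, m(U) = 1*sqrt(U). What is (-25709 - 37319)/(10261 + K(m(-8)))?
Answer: -646730308/105288633 - 1008448*I*sqrt(2)/105288633 ≈ -6.1424 - 0.013545*I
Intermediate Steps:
m(U) = sqrt(U)
K(G) = G**3
(-25709 - 37319)/(10261 + K(m(-8))) = (-25709 - 37319)/(10261 + (sqrt(-8))**3) = -63028/(10261 + (2*I*sqrt(2))**3) = -63028/(10261 - 16*I*sqrt(2))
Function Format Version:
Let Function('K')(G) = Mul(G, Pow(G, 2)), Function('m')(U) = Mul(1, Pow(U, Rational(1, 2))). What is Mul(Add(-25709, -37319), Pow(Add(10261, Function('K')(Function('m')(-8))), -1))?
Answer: Add(Rational(-646730308, 105288633), Mul(Rational(-1008448, 105288633), I, Pow(2, Rational(1, 2)))) ≈ Add(-6.1424, Mul(-0.013545, I))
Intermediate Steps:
Function('m')(U) = Pow(U, Rational(1, 2))
Function('K')(G) = Pow(G, 3)
Mul(Add(-25709, -37319), Pow(Add(10261, Function('K')(Function('m')(-8))), -1)) = Mul(Add(-25709, -37319), Pow(Add(10261, Pow(Pow(-8, Rational(1, 2)), 3)), -1)) = Mul(-63028, Pow(Add(10261, Pow(Mul(2, I, Pow(2, Rational(1, 2))), 3)), -1)) = Mul(-63028, Pow(Add(10261, Mul(-16, I, Pow(2, Rational(1, 2)))), -1))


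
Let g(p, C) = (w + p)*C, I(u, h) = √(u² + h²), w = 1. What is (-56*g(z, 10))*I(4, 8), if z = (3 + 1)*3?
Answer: -29120*√5 ≈ -65114.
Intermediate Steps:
I(u, h) = √(h² + u²)
z = 12 (z = 4*3 = 12)
g(p, C) = C*(1 + p) (g(p, C) = (1 + p)*C = C*(1 + p))
(-56*g(z, 10))*I(4, 8) = (-560*(1 + 12))*√(8² + 4²) = (-560*13)*√(64 + 16) = (-56*130)*√80 = -29120*√5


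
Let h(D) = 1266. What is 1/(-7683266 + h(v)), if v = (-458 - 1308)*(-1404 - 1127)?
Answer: -1/7682000 ≈ -1.3017e-7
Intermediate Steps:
v = 4469746 (v = -1766*(-2531) = 4469746)
1/(-7683266 + h(v)) = 1/(-7683266 + 1266) = 1/(-7682000) = -1/7682000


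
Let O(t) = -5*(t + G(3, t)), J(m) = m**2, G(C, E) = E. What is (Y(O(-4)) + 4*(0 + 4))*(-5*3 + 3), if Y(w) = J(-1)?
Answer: -204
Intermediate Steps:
O(t) = -10*t (O(t) = -5*(t + t) = -10*t)
Y(w) = 1 (Y(w) = (-1)**2 = 1)
(Y(O(-4)) + 4*(0 + 4))*(-5*3 + 3) = (1 + 4*(0 + 4))*(-5*3 + 3) = (1 + 4*4)*(-15 + 3) = (1 + 16)*(-12) = 17*(-12) = -204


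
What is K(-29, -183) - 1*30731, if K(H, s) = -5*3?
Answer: -30746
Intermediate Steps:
K(H, s) = -15
K(-29, -183) - 1*30731 = -15 - 1*30731 = -15 - 30731 = -30746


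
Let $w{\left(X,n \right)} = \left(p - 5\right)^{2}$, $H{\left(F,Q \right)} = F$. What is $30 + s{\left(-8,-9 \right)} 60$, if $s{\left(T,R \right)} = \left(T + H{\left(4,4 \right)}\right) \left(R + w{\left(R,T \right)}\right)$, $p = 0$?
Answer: $-3810$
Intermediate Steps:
$w{\left(X,n \right)} = 25$ ($w{\left(X,n \right)} = \left(0 - 5\right)^{2} = \left(-5\right)^{2} = 25$)
$s{\left(T,R \right)} = \left(4 + T\right) \left(25 + R\right)$ ($s{\left(T,R \right)} = \left(T + 4\right) \left(R + 25\right) = \left(4 + T\right) \left(25 + R\right)$)
$30 + s{\left(-8,-9 \right)} 60 = 30 + \left(100 + 4 \left(-9\right) + 25 \left(-8\right) - -72\right) 60 = 30 + \left(100 - 36 - 200 + 72\right) 60 = 30 - 3840 = -3810$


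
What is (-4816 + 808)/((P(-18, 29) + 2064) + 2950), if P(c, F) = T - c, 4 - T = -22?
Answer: -668/843 ≈ -0.79241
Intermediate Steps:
T = 26 (T = 4 - 1*(-22) = 4 + 22 = 26)
P(c, F) = 26 - c
(-4816 + 808)/((P(-18, 29) + 2064) + 2950) = (-4816 + 808)/(((26 - 1*(-18)) + 2064) + 2950) = -4008/(((26 + 18) + 2064) + 2950) = -4008/((44 + 2064) + 2950) = -4008/(2108 + 2950) = -4008/5058 = -4008*1/5058 = -668/843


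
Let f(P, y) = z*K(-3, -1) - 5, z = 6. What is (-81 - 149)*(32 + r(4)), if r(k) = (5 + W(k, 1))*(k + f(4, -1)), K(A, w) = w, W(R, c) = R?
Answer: 7130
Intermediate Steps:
f(P, y) = -11 (f(P, y) = 6*(-1) - 5 = -6 - 5 = -11)
r(k) = (-11 + k)*(5 + k) (r(k) = (5 + k)*(k - 11) = (5 + k)*(-11 + k) = (-11 + k)*(5 + k))
(-81 - 149)*(32 + r(4)) = (-81 - 149)*(32 + (-55 + 4² - 6*4)) = -230*(32 + (-55 + 16 - 24)) = -230*(32 - 63) = -230*(-31) = 7130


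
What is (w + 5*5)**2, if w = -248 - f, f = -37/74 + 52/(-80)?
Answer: 19686969/400 ≈ 49217.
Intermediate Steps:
f = -23/20 (f = -37*1/74 + 52*(-1/80) = -1/2 - 13/20 = -23/20 ≈ -1.1500)
w = -4937/20 (w = -248 - 1*(-23/20) = -248 + 23/20 = -4937/20 ≈ -246.85)
(w + 5*5)**2 = (-4937/20 + 5*5)**2 = (-4937/20 + 25)**2 = (-4437/20)**2 = 19686969/400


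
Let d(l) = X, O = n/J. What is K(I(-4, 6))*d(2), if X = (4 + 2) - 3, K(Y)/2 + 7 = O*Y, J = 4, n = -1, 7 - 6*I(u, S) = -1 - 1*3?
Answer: -179/4 ≈ -44.750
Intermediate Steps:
I(u, S) = 11/6 (I(u, S) = 7/6 - (-1 - 1*3)/6 = 7/6 - (-1 - 3)/6 = 7/6 - 1/6*(-4) = 7/6 + 2/3 = 11/6)
O = -1/4 ≈ -0.25000
K(Y) = -14 - Y/2 (K(Y) = -14 + 2*(-Y/4) = -14 - Y/2)
X = 3 (X = 6 - 3 = 3)
d(l) = 3
K(I(-4, 6))*d(2) = (-14 - 1/2*11/6)*3 = (-14 - 11/12)*3 = -179/12*3 = -179/4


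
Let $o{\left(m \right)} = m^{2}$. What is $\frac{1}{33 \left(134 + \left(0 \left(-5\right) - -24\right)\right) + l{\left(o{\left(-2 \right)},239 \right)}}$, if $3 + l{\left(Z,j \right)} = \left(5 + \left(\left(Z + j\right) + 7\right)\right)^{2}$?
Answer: $\frac{1}{70236} \approx 1.4238 \cdot 10^{-5}$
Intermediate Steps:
$l{\left(Z,j \right)} = -3 + \left(12 + Z + j\right)^{2}$ ($l{\left(Z,j \right)} = -3 + \left(5 + \left(\left(Z + j\right) + 7\right)\right)^{2} = -3 + \left(5 + \left(7 + Z + j\right)\right)^{2} = -3 + \left(12 + Z + j\right)^{2}$)
$\frac{1}{33 \left(134 + \left(0 \left(-5\right) - -24\right)\right) + l{\left(o{\left(-2 \right)},239 \right)}} = \frac{1}{33 \left(134 + \left(0 \left(-5\right) - -24\right)\right) - \left(3 - \left(12 + \left(-2\right)^{2} + 239\right)^{2}\right)} = \frac{1}{33 \left(134 + \left(0 + 24\right)\right) - \left(3 - \left(12 + 4 + 239\right)^{2}\right)} = \frac{1}{33 \left(134 + 24\right) - \left(3 - 255^{2}\right)} = \frac{1}{33 \cdot 158 + \left(-3 + 65025\right)} = \frac{1}{5214 + 65022} = \frac{1}{70236}$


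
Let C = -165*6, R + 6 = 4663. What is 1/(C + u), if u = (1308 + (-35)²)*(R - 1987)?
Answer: 1/6762120 ≈ 1.4788e-7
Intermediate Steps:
R = 4657 (R = -6 + 4663 = 4657)
C = -990
u = 6763110 (u = (1308 + (-35)²)*(4657 - 1987) = (1308 + 1225)*2670 = 2533*2670 = 6763110)
1/(C + u) = 1/(-990 + 6763110) = 1/6762120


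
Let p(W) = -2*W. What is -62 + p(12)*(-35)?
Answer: 778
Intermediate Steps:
-62 + p(12)*(-35) = -62 - 2*12*(-35) = -62 - 24*(-35) = -62 + 840 = 778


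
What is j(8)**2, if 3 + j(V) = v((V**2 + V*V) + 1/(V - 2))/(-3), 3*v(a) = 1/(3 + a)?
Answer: 50197225/5574321 ≈ 9.0051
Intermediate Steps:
v(a) = 1/(3*(3 + a))
j(V) = -3 - 1/(9*(3 + 1/(-2 + V) + 2*V**2)) (j(V) = -3 + (1/(3*(3 + ((V**2 + V*V) + 1/(V - 2)))))/(-3) = -3 + (1/(3*(3 + ((V**2 + V**2) + 1/(-2 + V)))))*(-1/3) = -3 + (1/(3*(3 + (2*V**2 + 1/(-2 + V)))))*(-1/3) = -3 + (1/(3*(3 + (1/(-2 + V) + 2*V**2))))*(-1/3) = -3 + (1/(3*(3 + 1/(-2 + V) + 2*V**2)))*(-1/3) = -3 - 1/(9*(3 + 1/(-2 + V) + 2*V**2)))
j(8)**2 = ((137 - 82*8 + 54*8**2*(2 - 1*8))/(9*(-5 + 3*8 + 2*8**2*(-2 + 8))))**2 = ((137 - 656 + 54*64*(2 - 8))/(9*(-5 + 24 + 2*64*6)))**2 = ((137 - 656 + 54*64*(-6))/(9*(-5 + 24 + 768)))**2 = ((1/9)*(137 - 656 - 20736)/787)**2 = ((1/9)*(1/787)*(-21255))**2 = (-7085/2361)**2 = 50197225/5574321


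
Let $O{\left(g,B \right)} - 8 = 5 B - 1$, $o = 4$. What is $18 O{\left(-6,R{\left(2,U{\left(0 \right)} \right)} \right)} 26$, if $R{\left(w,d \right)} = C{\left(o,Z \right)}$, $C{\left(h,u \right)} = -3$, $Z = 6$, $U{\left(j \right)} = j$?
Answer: $-3744$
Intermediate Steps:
$R{\left(w,d \right)} = -3$
$O{\left(g,B \right)} = 7 + 5 B$ ($O{\left(g,B \right)} = 8 + \left(5 B - 1\right) = 8 + \left(-1 + 5 B\right) = 7 + 5 B$)
$18 O{\left(-6,R{\left(2,U{\left(0 \right)} \right)} \right)} 26 = 18 \left(7 + 5 \left(-3\right)\right) 26 = 18 \left(7 - 15\right) 26 = 18 \left(-8\right) 26 = \left(-144\right) 26 = -3744$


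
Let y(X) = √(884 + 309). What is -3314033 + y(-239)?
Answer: -3314033 + √1193 ≈ -3.3140e+6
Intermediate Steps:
y(X) = √1193
-3314033 + y(-239) = -3314033 + √1193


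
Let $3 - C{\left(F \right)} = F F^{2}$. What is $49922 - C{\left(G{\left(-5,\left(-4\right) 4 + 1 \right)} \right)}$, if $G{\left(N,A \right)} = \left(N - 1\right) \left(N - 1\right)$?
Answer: $96575$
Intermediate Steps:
$G{\left(N,A \right)} = \left(-1 + N\right)^{2}$ ($G{\left(N,A \right)} = \left(-1 + N\right) \left(-1 + N\right) = \left(-1 + N\right)^{2}$)
$C{\left(F \right)} = 3 - F^{3}$ ($C{\left(F \right)} = 3 - F F^{2} = 3 - F^{3}$)
$49922 - C{\left(G{\left(-5,\left(-4\right) 4 + 1 \right)} \right)} = 49922 - \left(3 - \left(\left(-1 - 5\right)^{2}\right)^{3}\right) = 49922 - \left(3 - \left(\left(-6\right)^{2}\right)^{3}\right) = 49922 - \left(3 - 36^{3}\right) = 49922 - \left(3 - 46656\right) = 49922 - -46653 = 49922 + 46653 = 96575$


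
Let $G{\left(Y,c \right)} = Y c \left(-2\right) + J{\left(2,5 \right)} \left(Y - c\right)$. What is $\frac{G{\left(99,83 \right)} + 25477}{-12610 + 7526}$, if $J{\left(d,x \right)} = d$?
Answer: $- \frac{9075}{5084} \approx -1.785$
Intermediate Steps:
$G{\left(Y,c \right)} = - 2 c + 2 Y - 2 Y c$ ($G{\left(Y,c \right)} = Y c \left(-2\right) + 2 \left(Y - c\right) = - 2 Y c + \left(- 2 c + 2 Y\right) = - 2 c + 2 Y - 2 Y c$)
$\frac{G{\left(99,83 \right)} + 25477}{-12610 + 7526} = \frac{\left(\left(-2\right) 83 + 2 \cdot 99 - 198 \cdot 83\right) + 25477}{-12610 + 7526} = \frac{\left(-166 + 198 - 16434\right) + 25477}{-5084} = \left(-16402 + 25477\right) \left(- \frac{1}{5084}\right) = 9075 \left(- \frac{1}{5084}\right) = - \frac{9075}{5084}$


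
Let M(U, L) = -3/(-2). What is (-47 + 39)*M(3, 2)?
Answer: -12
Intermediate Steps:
M(U, L) = 3/2 (M(U, L) = -3*(-½) = 3/2)
(-47 + 39)*M(3, 2) = (-47 + 39)*(3/2) = -8*3/2 = -12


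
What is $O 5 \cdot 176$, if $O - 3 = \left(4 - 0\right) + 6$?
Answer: $11440$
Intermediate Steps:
$O = 13$ ($O = 3 + \left(\left(4 - 0\right) + 6\right) = 3 + \left(\left(4 + 0\right) + 6\right) = 3 + \left(4 + 6\right) = 3 + 10 = 13$)
$O 5 \cdot 176 = 13 \cdot 5 \cdot 176 = 65 \cdot 176 = 11440$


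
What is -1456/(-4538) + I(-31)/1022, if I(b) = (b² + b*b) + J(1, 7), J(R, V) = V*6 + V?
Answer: 71455/31766 ≈ 2.2494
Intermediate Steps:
J(R, V) = 7*V (J(R, V) = 6*V + V = 7*V)
I(b) = 49 + 2*b² (I(b) = (b² + b*b) + 7*7 = (b² + b²) + 49 = 2*b² + 49 = 49 + 2*b²)
-1456/(-4538) + I(-31)/1022 = -1456/(-4538) + (49 + 2*(-31)²)/1022 = -1456*(-1/4538) + (49 + 2*961)*(1/1022) = 728/2269 + (49 + 1922)*(1/1022) = 728/2269 + 1971*(1/1022) = 728/2269 + 27/14 = 71455/31766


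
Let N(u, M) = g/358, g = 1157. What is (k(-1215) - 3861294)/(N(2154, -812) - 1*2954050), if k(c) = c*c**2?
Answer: 643495931502/1057548743 ≈ 608.48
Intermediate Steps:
N(u, M) = 1157/358
k(c) = c**3
(k(-1215) - 3861294)/(N(2154, -812) - 1*2954050) = ((-1215)**3 - 3861294)/(1157/358 - 1*2954050) = (-1793613375 - 3861294)/(1157/358 - 2954050) = -1797474669/(-1057548743/358) = -1797474669*(-358/1057548743) = 643495931502/1057548743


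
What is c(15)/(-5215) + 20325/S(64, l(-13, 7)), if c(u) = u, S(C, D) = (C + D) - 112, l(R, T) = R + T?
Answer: -7066379/18774 ≈ -376.39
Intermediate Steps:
S(C, D) = -112 + C + D
c(15)/(-5215) + 20325/S(64, l(-13, 7)) = 15/(-5215) + 20325/(-112 + 64 + (-13 + 7)) = 15*(-1/5215) + 20325/(-112 + 64 - 6) = -3/1043 + 20325/(-54) = -3/1043 + 20325*(-1/54) = -3/1043 - 6775/18 = -7066379/18774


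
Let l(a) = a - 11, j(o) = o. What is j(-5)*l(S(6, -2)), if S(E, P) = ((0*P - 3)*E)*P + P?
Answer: -115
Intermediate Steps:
S(E, P) = P - 3*E*P (S(E, P) = ((0 - 3)*E)*P + P = (-3*E)*P + P = -3*E*P + P = P - 3*E*P)
l(a) = -11 + a
j(-5)*l(S(6, -2)) = -5*(-11 - 2*(1 - 3*6)) = -5*(-11 - 2*(1 - 18)) = -5*(-11 - 2*(-17)) = -5*(-11 + 34) = -5*23 = -115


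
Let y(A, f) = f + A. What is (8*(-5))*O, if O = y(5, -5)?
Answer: 0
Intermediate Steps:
y(A, f) = A + f
O = 0 (O = 5 - 5 = 0)
(8*(-5))*O = (8*(-5))*0 = -40*0 = 0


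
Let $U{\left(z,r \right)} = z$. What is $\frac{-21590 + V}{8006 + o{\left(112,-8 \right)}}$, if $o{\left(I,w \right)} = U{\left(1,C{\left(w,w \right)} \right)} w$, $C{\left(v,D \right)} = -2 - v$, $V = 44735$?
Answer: $\frac{7715}{2666} \approx 2.8938$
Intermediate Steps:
$o{\left(I,w \right)} = w$ ($o{\left(I,w \right)} = 1 w = w$)
$\frac{-21590 + V}{8006 + o{\left(112,-8 \right)}} = \frac{-21590 + 44735}{8006 - 8} = \frac{23145}{7998} = 23145 \cdot \frac{1}{7998} = \frac{7715}{2666}$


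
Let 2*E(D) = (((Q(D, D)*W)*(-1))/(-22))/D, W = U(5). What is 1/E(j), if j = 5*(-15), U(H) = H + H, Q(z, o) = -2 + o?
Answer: 30/7 ≈ 4.2857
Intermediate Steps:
U(H) = 2*H
W = 10 (W = 2*5 = 10)
j = -75
E(D) = (-10/11 + 5*D/11)/(2*D) (E(D) = (((((-2 + D)*10)*(-1))/(-22))/D)/2 = ((((-20 + 10*D)*(-1))*(-1/22))/D)/2 = (((20 - 10*D)*(-1/22))/D)/2 = ((-10/11 + 5*D/11)/D)/2 = (-10/11 + 5*D/11)/(2*D))
1/E(j) = 1/((5/22)*(-2 - 75)/(-75)) = 1/((5/22)*(-1/75)*(-77)) = 1/(7/30) = 30/7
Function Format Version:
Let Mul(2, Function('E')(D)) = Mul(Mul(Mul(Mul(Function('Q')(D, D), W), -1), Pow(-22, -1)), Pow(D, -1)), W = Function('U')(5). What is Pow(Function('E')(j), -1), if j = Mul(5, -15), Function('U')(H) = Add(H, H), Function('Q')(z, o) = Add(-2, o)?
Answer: Rational(30, 7) ≈ 4.2857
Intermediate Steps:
Function('U')(H) = Mul(2, H)
W = 10 (W = Mul(2, 5) = 10)
j = -75
Function('E')(D) = Mul(Rational(1, 2), Pow(D, -1), Add(Rational(-10, 11), Mul(Rational(5, 11), D))) (Function('E')(D) = Mul(Rational(1, 2), Mul(Mul(Mul(Mul(Add(-2, D), 10), -1), Pow(-22, -1)), Pow(D, -1))) = Mul(Rational(1, 2), Mul(Mul(Mul(Add(-20, Mul(10, D)), -1), Rational(-1, 22)), Pow(D, -1))) = Mul(Rational(1, 2), Mul(Mul(Add(20, Mul(-10, D)), Rational(-1, 22)), Pow(D, -1))) = Mul(Rational(1, 2), Mul(Add(Rational(-10, 11), Mul(Rational(5, 11), D)), Pow(D, -1))) = Mul(Rational(1, 2), Mul(Pow(D, -1), Add(Rational(-10, 11), Mul(Rational(5, 11), D)))) = Mul(Rational(1, 2), Pow(D, -1), Add(Rational(-10, 11), Mul(Rational(5, 11), D))))
Pow(Function('E')(j), -1) = Pow(Mul(Rational(5, 22), Pow(-75, -1), Add(-2, -75)), -1) = Pow(Mul(Rational(5, 22), Rational(-1, 75), -77), -1) = Pow(Rational(7, 30), -1) = Rational(30, 7)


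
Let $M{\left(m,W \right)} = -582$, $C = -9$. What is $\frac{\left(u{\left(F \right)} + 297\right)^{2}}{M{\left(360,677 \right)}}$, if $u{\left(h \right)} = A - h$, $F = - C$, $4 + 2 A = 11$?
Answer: $- \frac{339889}{2328} \approx -146.0$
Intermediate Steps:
$A = \frac{7}{2}$ ($A = -2 + \frac{1}{2} \cdot 11 = -2 + \frac{11}{2} = \frac{7}{2} \approx 3.5$)
$F = 9$ ($F = \left(-1\right) \left(-9\right) = 9$)
$u{\left(h \right)} = \frac{7}{2} - h$
$\frac{\left(u{\left(F \right)} + 297\right)^{2}}{M{\left(360,677 \right)}} = \frac{\left(\left(\frac{7}{2} - 9\right) + 297\right)^{2}}{-582} = \left(\left(\frac{7}{2} - 9\right) + 297\right)^{2} \left(- \frac{1}{582}\right) = \left(- \frac{11}{2} + 297\right)^{2} \left(- \frac{1}{582}\right) = \left(\frac{583}{2}\right)^{2} \left(- \frac{1}{582}\right) = \frac{339889}{4} \left(- \frac{1}{582}\right) = - \frac{339889}{2328}$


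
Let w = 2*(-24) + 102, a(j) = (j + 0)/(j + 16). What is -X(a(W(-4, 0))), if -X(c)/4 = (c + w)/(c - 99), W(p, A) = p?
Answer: -322/149 ≈ -2.1611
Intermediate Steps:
a(j) = j/(16 + j)
w = 54 (w = -48 + 102 = 54)
X(c) = -4*(54 + c)/(-99 + c) (X(c) = -4*(c + 54)/(c - 99) = -4*(54 + c)/(-99 + c))
-X(a(W(-4, 0))) = -4*(-54 - (-4)/(16 - 4))/(-99 - 4/(16 - 4)) = -4*(-54 - (-4)/12)/(-99 - 4/12) = -4*(-54 - (-4)/12)/(-99 - 4*1/12) = -4*(-54 - 1*(-1/3))/(-99 - 1/3) = -4*(-54 + 1/3)/(-298/3) = -4*(-3)*(-161)/(298*3) = -1*322/149 = -322/149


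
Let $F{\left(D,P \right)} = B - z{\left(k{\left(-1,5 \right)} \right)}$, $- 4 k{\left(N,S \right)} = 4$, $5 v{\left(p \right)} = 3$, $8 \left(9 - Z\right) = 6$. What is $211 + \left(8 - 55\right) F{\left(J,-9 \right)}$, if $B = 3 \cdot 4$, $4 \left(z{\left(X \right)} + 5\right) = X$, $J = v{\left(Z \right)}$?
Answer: $- \frac{2399}{4} \approx -599.75$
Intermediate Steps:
$Z = \frac{33}{4}$ ($Z = 9 - \frac{3}{4} = \frac{33}{4} \approx 8.25$)
$v{\left(p \right)} = \frac{3}{5}$ ($v{\left(p \right)} = \frac{1}{5} \cdot 3 = \frac{3}{5}$)
$k{\left(N,S \right)} = -1$ ($k{\left(N,S \right)} = \left(- \frac{1}{4}\right) 4 = -1$)
$J = \frac{3}{5} \approx 0.6$
$z{\left(X \right)} = -5 + \frac{X}{4}$
$B = 12$
$F{\left(D,P \right)} = \frac{69}{4}$ ($F{\left(D,P \right)} = 12 - \left(-5 + \frac{1}{4} \left(-1\right)\right) = 12 - \left(-5 - \frac{1}{4}\right) = 12 - - \frac{21}{4} = 12 + \frac{21}{4} = \frac{69}{4}$)
$211 + \left(8 - 55\right) F{\left(J,-9 \right)} = 211 + \left(8 - 55\right) \frac{69}{4} = 211 - \frac{3243}{4} = - \frac{2399}{4}$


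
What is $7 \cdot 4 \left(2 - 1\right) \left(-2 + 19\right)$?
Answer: $476$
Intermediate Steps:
$7 \cdot 4 \left(2 - 1\right) \left(-2 + 19\right) = 7 \cdot 4 \cdot 1 \cdot 17 = 7 \cdot 4 \cdot 17 = 28 \cdot 17 = 476$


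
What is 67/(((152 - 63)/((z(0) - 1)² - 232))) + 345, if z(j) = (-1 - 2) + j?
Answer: 16233/89 ≈ 182.39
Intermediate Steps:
z(j) = -3 + j
67/(((152 - 63)/((z(0) - 1)² - 232))) + 345 = 67/(((152 - 63)/(((-3 + 0) - 1)² - 232))) + 345 = 67/((89/((-3 - 1)² - 232))) + 345 = 67/((89/((-4)² - 232))) + 345 = 67/((89/(16 - 232))) + 345 = 67/((89/(-216))) + 345 = 67/((89*(-1/216))) + 345 = 67/(-89/216) + 345 = 67*(-216/89) + 345 = -14472/89 + 345 = 16233/89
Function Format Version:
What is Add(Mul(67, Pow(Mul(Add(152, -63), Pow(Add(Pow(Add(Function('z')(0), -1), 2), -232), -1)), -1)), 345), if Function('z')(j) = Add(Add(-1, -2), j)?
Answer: Rational(16233, 89) ≈ 182.39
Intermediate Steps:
Function('z')(j) = Add(-3, j)
Add(Mul(67, Pow(Mul(Add(152, -63), Pow(Add(Pow(Add(Function('z')(0), -1), 2), -232), -1)), -1)), 345) = Add(Mul(67, Pow(Mul(Add(152, -63), Pow(Add(Pow(Add(Add(-3, 0), -1), 2), -232), -1)), -1)), 345) = Add(Mul(67, Pow(Mul(89, Pow(Add(Pow(Add(-3, -1), 2), -232), -1)), -1)), 345) = Add(Mul(67, Pow(Mul(89, Pow(Add(Pow(-4, 2), -232), -1)), -1)), 345) = Add(Mul(67, Pow(Mul(89, Pow(Add(16, -232), -1)), -1)), 345) = Add(Mul(67, Pow(Mul(89, Pow(-216, -1)), -1)), 345) = Add(Mul(67, Pow(Mul(89, Rational(-1, 216)), -1)), 345) = Add(Mul(67, Pow(Rational(-89, 216), -1)), 345) = Add(Mul(67, Rational(-216, 89)), 345) = Add(Rational(-14472, 89), 345) = Rational(16233, 89)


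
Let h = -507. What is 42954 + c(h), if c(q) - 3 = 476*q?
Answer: -198375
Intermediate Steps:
c(q) = 3 + 476*q
42954 + c(h) = 42954 + (3 + 476*(-507)) = 42954 + (3 - 241332) = 42954 - 241329 = -198375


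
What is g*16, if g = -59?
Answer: -944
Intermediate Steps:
g*16 = -59*16 = -944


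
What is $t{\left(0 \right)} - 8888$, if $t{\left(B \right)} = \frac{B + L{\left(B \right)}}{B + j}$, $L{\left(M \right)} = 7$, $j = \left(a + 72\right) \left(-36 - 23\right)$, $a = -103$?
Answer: $- \frac{16256145}{1829} \approx -8888.0$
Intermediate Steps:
$j = 1829$ ($j = \left(-103 + 72\right) \left(-36 - 23\right) = \left(-31\right) \left(-59\right) = 1829$)
$t{\left(B \right)} = \frac{7 + B}{1829 + B}$ ($t{\left(B \right)} = \frac{B + 7}{B + 1829} = \frac{7 + B}{1829 + B}$)
$t{\left(0 \right)} - 8888 = \frac{7 + 0}{1829 + 0} - 8888 = \frac{1}{1829} \cdot 7 - 8888 = \frac{7}{1829} - 8888 = - \frac{16256145}{1829}$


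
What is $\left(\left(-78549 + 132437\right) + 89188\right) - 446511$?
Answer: $-303435$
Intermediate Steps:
$\left(\left(-78549 + 132437\right) + 89188\right) - 446511 = \left(53888 + 89188\right) - 446511 = 143076 - 446511 = -303435$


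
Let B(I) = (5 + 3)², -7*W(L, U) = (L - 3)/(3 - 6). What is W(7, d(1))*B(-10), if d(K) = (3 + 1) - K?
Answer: 256/21 ≈ 12.190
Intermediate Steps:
d(K) = 4 - K
W(L, U) = -⅐ + L/21 (W(L, U) = -(L - 3)/(7*(3 - 6)) = -(-3 + L)/(7*(-3)) = -(-3 + L)*(-1)/(7*3) = -(1 - L/3)/7 = -⅐ + L/21)
B(I) = 64 (B(I) = 8² = 64)
W(7, d(1))*B(-10) = (-⅐ + (1/21)*7)*64 = (-⅐ + ⅓)*64 = (4/21)*64 = 256/21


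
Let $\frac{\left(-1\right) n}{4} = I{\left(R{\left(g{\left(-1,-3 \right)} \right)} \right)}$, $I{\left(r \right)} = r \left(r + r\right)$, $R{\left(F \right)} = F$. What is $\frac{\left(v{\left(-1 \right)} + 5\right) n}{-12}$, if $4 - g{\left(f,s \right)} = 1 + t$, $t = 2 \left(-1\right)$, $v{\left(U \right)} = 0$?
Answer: $\frac{250}{3} \approx 83.333$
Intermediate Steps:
$t = -2$
$g{\left(f,s \right)} = 5$ ($g{\left(f,s \right)} = 4 - \left(1 - 2\right) = 4 - -1 = 4 + 1 = 5$)
$I{\left(r \right)} = 2 r^{2}$ ($I{\left(r \right)} = r 2 r = 2 r^{2}$)
$n = -200$ ($n = - 4 \cdot 2 \cdot 5^{2} = - 4 \cdot 2 \cdot 25 = \left(-4\right) 50 = -200$)
$\frac{\left(v{\left(-1 \right)} + 5\right) n}{-12} = \frac{\left(0 + 5\right) \left(-200\right)}{-12} = 5 \left(-200\right) \left(- \frac{1}{12}\right) = \left(-1000\right) \left(- \frac{1}{12}\right) = \frac{250}{3}$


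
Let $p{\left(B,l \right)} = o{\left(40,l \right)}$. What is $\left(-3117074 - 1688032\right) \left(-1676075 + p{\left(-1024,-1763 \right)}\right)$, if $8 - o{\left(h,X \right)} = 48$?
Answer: $8053910243190$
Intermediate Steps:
$o{\left(h,X \right)} = -40$ ($o{\left(h,X \right)} = 8 - 48 = -40$)
$p{\left(B,l \right)} = -40$
$\left(-3117074 - 1688032\right) \left(-1676075 + p{\left(-1024,-1763 \right)}\right) = \left(-3117074 - 1688032\right) \left(-1676075 - 40\right) = \left(-4805106\right) \left(-1676115\right) = 8053910243190$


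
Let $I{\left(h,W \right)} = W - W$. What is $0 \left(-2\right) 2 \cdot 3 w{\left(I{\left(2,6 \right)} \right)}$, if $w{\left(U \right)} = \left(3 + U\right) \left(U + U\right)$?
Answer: $0$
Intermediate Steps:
$I{\left(h,W \right)} = 0$
$w{\left(U \right)} = 2 U \left(3 + U\right)$ ($w{\left(U \right)} = \left(3 + U\right) 2 U = 2 U \left(3 + U\right)$)
$0 \left(-2\right) 2 \cdot 3 w{\left(I{\left(2,6 \right)} \right)} = 0 \left(-2\right) 2 \cdot 3 \cdot 2 \cdot 0 \left(3 + 0\right) = 0 \left(\left(-4\right) 3\right) 2 \cdot 0 \cdot 3 = 0 \left(-12\right) 0 = 0 \cdot 0 = 0$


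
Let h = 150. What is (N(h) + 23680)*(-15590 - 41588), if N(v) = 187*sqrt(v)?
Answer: -1353975040 - 53461430*sqrt(6) ≈ -1.4849e+9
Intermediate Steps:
(N(h) + 23680)*(-15590 - 41588) = (187*sqrt(150) + 23680)*(-15590 - 41588) = (187*(5*sqrt(6)) + 23680)*(-57178) = (935*sqrt(6) + 23680)*(-57178) = (23680 + 935*sqrt(6))*(-57178) = -1353975040 - 53461430*sqrt(6)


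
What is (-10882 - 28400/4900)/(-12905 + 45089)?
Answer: -29639/87612 ≈ -0.33830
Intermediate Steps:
(-10882 - 28400/4900)/(-12905 + 45089) = (-10882 - 28400*1/4900)/32184 = (-10882 - 284/49)*(1/32184) = -533502/49*1/32184 = -29639/87612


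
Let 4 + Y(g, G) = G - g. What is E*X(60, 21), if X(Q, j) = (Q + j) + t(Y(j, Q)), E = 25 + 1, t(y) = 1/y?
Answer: 73736/35 ≈ 2106.7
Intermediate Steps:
Y(g, G) = -4 + G - g (Y(g, G) = -4 + (G - g) = -4 + G - g)
E = 26
X(Q, j) = Q + j + 1/(-4 + Q - j) (X(Q, j) = (Q + j) + 1/(-4 + Q - j) = Q + j + 1/(-4 + Q - j))
E*X(60, 21) = 26*((-1 + (60 + 21)*(4 + 21 - 1*60))/(4 + 21 - 1*60)) = 26*((-1 + 81*(4 + 21 - 60))/(4 + 21 - 60)) = 26*((-1 + 81*(-35))/(-35)) = 26*(-(-1 - 2835)/35) = 26*(-1/35*(-2836)) = 26*(2836/35) = 73736/35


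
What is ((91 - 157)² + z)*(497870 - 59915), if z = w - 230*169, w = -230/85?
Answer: -256984986720/17 ≈ -1.5117e+10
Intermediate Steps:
w = -46/17 (w = -230*1/85 = -46/17 ≈ -2.7059)
z = -660836/17 (z = -46/17 - 230*169 = -46/17 - 38870 = -660836/17 ≈ -38873.)
((91 - 157)² + z)*(497870 - 59915) = ((91 - 157)² - 660836/17)*(497870 - 59915) = ((-66)² - 660836/17)*437955 = (4356 - 660836/17)*437955 = -586784/17*437955 = -256984986720/17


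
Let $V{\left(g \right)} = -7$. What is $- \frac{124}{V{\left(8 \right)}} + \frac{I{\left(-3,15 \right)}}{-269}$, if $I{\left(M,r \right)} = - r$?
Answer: $\frac{33461}{1883} \approx 17.77$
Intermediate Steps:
$- \frac{124}{V{\left(8 \right)}} + \frac{I{\left(-3,15 \right)}}{-269} = - \frac{124}{-7} + \frac{\left(-1\right) 15}{-269} = \left(-124\right) \left(- \frac{1}{7}\right) - - \frac{15}{269} = \frac{124}{7} + \frac{15}{269} = \frac{33461}{1883}$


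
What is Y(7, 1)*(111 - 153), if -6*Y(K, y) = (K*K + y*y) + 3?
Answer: 371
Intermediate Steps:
Y(K, y) = -½ - K²/6 - y²/6 (Y(K, y) = -((K*K + y*y) + 3)/6 = -((K² + y²) + 3)/6 = -(3 + K² + y²)/6 = -½ - K²/6 - y²/6)
Y(7, 1)*(111 - 153) = (-½ - ⅙*7² - ⅙*1²)*(111 - 153) = (-½ - ⅙*49 - ⅙*1)*(-42) = (-½ - 49/6 - ⅙)*(-42) = -53/6*(-42) = 371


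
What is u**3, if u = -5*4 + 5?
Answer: -3375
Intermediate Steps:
u = -15 (u = -20 + 5 = -15)
u**3 = (-15)**3 = -3375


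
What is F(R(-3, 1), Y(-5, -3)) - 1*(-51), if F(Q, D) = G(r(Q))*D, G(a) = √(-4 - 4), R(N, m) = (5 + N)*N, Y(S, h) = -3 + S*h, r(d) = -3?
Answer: 51 + 24*I*√2 ≈ 51.0 + 33.941*I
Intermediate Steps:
R(N, m) = N*(5 + N)
G(a) = 2*I*√2 (G(a) = √(-8) = 2*I*√2)
F(Q, D) = 2*I*D*√2 (F(Q, D) = (2*I*√2)*D = 2*I*D*√2)
F(R(-3, 1), Y(-5, -3)) - 1*(-51) = 2*I*(-3 - 5*(-3))*√2 - 1*(-51) = 2*I*(-3 + 15)*√2 + 51 = 2*I*12*√2 + 51 = 24*I*√2 + 51 = 51 + 24*I*√2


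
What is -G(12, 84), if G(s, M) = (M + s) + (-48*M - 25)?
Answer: 3961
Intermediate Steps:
G(s, M) = -25 + s - 47*M (G(s, M) = (M + s) + (-25 - 48*M) = -25 + s - 47*M)
-G(12, 84) = -(-25 + 12 - 47*84) = -(-25 + 12 - 3948) = -1*(-3961) = 3961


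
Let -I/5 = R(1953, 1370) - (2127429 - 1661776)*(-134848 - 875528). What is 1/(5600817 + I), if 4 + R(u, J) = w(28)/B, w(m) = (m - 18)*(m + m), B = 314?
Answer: -157/369329543859471 ≈ -4.2509e-13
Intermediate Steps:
w(m) = 2*m*(-18 + m) (w(m) = (-18 + m)*(2*m) = 2*m*(-18 + m))
R(u, J) = -348/157 (R(u, J) = -4 + (2*28*(-18 + 28))/314 = -4 + (2*28*10)*(1/314) = -4 + 560*(1/314) = -4 + 280/157 = -348/157)
I = -369330423187740/157 (I = -5*(-348/157 - (2127429 - 1661776)*(-134848 - 875528)) = -5*(-348/157 - 465653*(-1010376)) = -5*(-348/157 - 1*(-470484615528)) = -5*(-348/157 + 470484615528) = -5*73866084637548/157 = -369330423187740/157 ≈ -2.3524e+12)
1/(5600817 + I) = 1/(5600817 - 369330423187740/157) = 1/(-369329543859471/157) = -157/369329543859471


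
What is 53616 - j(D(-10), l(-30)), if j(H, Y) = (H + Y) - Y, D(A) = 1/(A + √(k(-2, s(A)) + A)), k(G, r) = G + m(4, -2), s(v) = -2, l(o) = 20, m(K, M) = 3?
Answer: 5844154/109 + 3*I/109 ≈ 53616.0 + 0.027523*I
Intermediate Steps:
k(G, r) = 3 + G (k(G, r) = G + 3 = 3 + G)
D(A) = 1/(A + √(1 + A)) (D(A) = 1/(A + √((3 - 2) + A)) = 1/(A + √(1 + A)))
j(H, Y) = H
53616 - j(D(-10), l(-30)) = 53616 - 1/(-10 + √(1 - 10)) = 53616 - 1/(-10 + √(-9)) = 53616 - 1/(-10 + 3*I) = 53616 - (-10 - 3*I)/109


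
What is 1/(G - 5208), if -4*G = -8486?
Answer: -2/6173 ≈ -0.00032399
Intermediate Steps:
G = 4243/2 (G = -¼*(-8486) = 4243/2 ≈ 2121.5)
1/(G - 5208) = 1/(4243/2 - 5208) = 1/(-6173/2) = -2/6173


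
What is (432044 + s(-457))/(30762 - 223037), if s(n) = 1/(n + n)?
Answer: -78977643/35147870 ≈ -2.2470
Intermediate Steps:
s(n) = 1/(2*n)
(432044 + s(-457))/(30762 - 223037) = (432044 + (½)/(-457))/(30762 - 223037) = (432044 + (½)*(-1/457))/(-192275) = (432044 - 1/914)*(-1/192275) = (394888215/914)*(-1/192275) = -78977643/35147870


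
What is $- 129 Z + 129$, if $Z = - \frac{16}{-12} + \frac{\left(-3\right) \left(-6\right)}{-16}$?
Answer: $\frac{817}{8} \approx 102.13$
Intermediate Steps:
$Z = \frac{5}{24}$ ($Z = \left(-16\right) \left(- \frac{1}{12}\right) + 18 \left(- \frac{1}{16}\right) = \frac{4}{3} - \frac{9}{8} = \frac{5}{24} \approx 0.20833$)
$- 129 Z + 129 = \left(-129\right) \frac{5}{24} + 129 = - \frac{215}{8} + 129 = \frac{817}{8}$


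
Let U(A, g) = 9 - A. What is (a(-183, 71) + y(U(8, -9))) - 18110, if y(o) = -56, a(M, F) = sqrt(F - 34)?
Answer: -18166 + sqrt(37) ≈ -18160.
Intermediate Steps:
a(M, F) = sqrt(-34 + F)
(a(-183, 71) + y(U(8, -9))) - 18110 = (sqrt(-34 + 71) - 56) - 18110 = (sqrt(37) - 56) - 18110 = (-56 + sqrt(37)) - 18110 = -18166 + sqrt(37)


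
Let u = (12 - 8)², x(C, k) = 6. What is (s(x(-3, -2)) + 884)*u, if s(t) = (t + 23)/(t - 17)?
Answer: 155120/11 ≈ 14102.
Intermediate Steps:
s(t) = (23 + t)/(-17 + t)
u = 16 (u = 4² = 16)
(s(x(-3, -2)) + 884)*u = ((23 + 6)/(-17 + 6) + 884)*16 = (29/(-11) + 884)*16 = (-1/11*29 + 884)*16 = (-29/11 + 884)*16 = (9695/11)*16 = 155120/11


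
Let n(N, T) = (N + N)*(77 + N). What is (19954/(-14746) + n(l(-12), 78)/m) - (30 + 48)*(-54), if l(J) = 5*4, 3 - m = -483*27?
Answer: 101245219649/24043353 ≈ 4210.9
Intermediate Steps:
m = 13044 (m = 3 - (-483)*27 = 3 - 1*(-13041) = 3 + 13041 = 13044)
l(J) = 20
n(N, T) = 2*N*(77 + N) (n(N, T) = (2*N)*(77 + N) = 2*N*(77 + N))
(19954/(-14746) + n(l(-12), 78)/m) - (30 + 48)*(-54) = (19954/(-14746) + (2*20*(77 + 20))/13044) - (30 + 48)*(-54) = (19954*(-1/14746) + (2*20*97)*(1/13044)) - 78*(-54) = (-9977/7373 + 3880*(1/13044)) - 1*(-4212) = (-9977/7373 + 970/3261) + 4212 = -25383187/24043353 + 4212 = 101245219649/24043353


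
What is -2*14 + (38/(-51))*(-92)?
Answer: 2068/51 ≈ 40.549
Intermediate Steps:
-2*14 + (38/(-51))*(-92) = -28 + (38*(-1/51))*(-92) = -28 - 38/51*(-92) = -28 + 3496/51 = 2068/51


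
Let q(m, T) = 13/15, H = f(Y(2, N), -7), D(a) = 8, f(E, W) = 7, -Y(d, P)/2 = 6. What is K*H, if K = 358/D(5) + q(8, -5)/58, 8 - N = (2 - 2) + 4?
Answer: 545237/1740 ≈ 313.35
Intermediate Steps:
N = 4 (N = 8 - ((2 - 2) + 4) = 8 - (0 + 4) = 8 - 1*4 = 8 - 4 = 4)
Y(d, P) = -12 (Y(d, P) = -2*6 = -12)
H = 7
q(m, T) = 13/15 (q(m, T) = 13*(1/15) = 13/15)
K = 77891/1740 (K = 358/8 + (13/15)/58 = 358*(⅛) + (13/15)*(1/58) = 179/4 + 13/870 = 77891/1740 ≈ 44.765)
K*H = (77891/1740)*7 = 545237/1740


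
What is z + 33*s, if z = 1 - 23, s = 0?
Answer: -22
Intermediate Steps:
z = -22
z + 33*s = -22 + 33*0 = -22 + 0 = -22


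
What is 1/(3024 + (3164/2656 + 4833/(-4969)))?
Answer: 3299416/9978155351 ≈ 0.00033066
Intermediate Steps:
1/(3024 + (3164/2656 + 4833/(-4969))) = 1/(3024 + (3164*(1/2656) + 4833*(-1/4969))) = 1/(3024 + (791/664 - 4833/4969)) = 1/(3024 + 721367/3299416) = 1/(9978155351/3299416) = 3299416/9978155351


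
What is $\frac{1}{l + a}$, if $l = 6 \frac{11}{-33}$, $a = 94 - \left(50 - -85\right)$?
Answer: $- \frac{1}{43} \approx -0.023256$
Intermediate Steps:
$a = -41$ ($a = 94 - \left(50 + 85\right) = 94 - 135 = -41$)
$l = -2$ ($l = 6 \cdot 11 \left(- \frac{1}{33}\right) = 6 \left(- \frac{1}{3}\right) = -2$)
$\frac{1}{l + a} = \frac{1}{-2 - 41} = \frac{1}{-43} = - \frac{1}{43}$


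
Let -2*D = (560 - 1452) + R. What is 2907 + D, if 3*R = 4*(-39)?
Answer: 3379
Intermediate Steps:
R = -52 (R = (4*(-39))/3 = (1/3)*(-156) = -52)
D = 472 (D = -((560 - 1452) - 52)/2 = -(-892 - 52)/2 = -1/2*(-944) = 472)
2907 + D = 2907 + 472 = 3379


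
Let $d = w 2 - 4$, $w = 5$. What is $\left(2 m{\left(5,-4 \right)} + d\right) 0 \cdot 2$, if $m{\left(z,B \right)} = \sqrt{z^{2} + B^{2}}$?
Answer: $0$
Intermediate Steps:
$d = 6$ ($d = 5 \cdot 2 - 4 = 10 - 4 = 6$)
$m{\left(z,B \right)} = \sqrt{B^{2} + z^{2}}$
$\left(2 m{\left(5,-4 \right)} + d\right) 0 \cdot 2 = \left(2 \sqrt{\left(-4\right)^{2} + 5^{2}} + 6\right) 0 \cdot 2 = \left(2 \sqrt{16 + 25} + 6\right) 0 \cdot 2 = \left(2 \sqrt{41} + 6\right) 0 \cdot 2 = \left(6 + 2 \sqrt{41}\right) 0 \cdot 2 = 0 \cdot 2 = 0$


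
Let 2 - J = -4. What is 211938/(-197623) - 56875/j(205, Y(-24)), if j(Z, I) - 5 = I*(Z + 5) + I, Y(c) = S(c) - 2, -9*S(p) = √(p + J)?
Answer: 41832445327791/326876939789 - 36001875*I*√2/1654043 ≈ 127.98 - 30.782*I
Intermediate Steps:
J = 6 (J = 2 - 1*(-4) = 2 + 4 = 6)
S(p) = -√(6 + p)/9 (S(p) = -√(p + 6)/9 = -√(6 + p)/9)
Y(c) = -2 - √(6 + c)/9 (Y(c) = -√(6 + c)/9 - 2 = -2 - √(6 + c)/9)
j(Z, I) = 5 + I + I*(5 + Z) (j(Z, I) = 5 + (I*(Z + 5) + I) = 5 + (I*(5 + Z) + I) = 5 + (I + I*(5 + Z)) = 5 + I + I*(5 + Z))
211938/(-197623) - 56875/j(205, Y(-24)) = 211938/(-197623) - 56875/(5 + 6*(-2 - √(6 - 24)/9) + (-2 - √(6 - 24)/9)*205) = 211938*(-1/197623) - 56875/(5 + 6*(-2 - I*√2/3) + (-2 - I*√2/3)*205) = -211938/197623 - 56875/(5 + 6*(-2 - I*√2/3) + (-2 - I*√2/3)*205) = -211938/197623 - 56875/(5 + (-12 - 2*I*√2) + (-410 - 205*I*√2/3)) = -211938/197623 - 56875/(-417 - 211*I*√2/3)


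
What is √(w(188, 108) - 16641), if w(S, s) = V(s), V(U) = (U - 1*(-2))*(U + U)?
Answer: 3*√791 ≈ 84.374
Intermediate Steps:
V(U) = 2*U*(2 + U) (V(U) = (U + 2)*(2*U) = (2 + U)*(2*U) = 2*U*(2 + U))
w(S, s) = 2*s*(2 + s)
√(w(188, 108) - 16641) = √(2*108*(2 + 108) - 16641) = √(2*108*110 - 16641) = √(23760 - 16641) = √7119 = 3*√791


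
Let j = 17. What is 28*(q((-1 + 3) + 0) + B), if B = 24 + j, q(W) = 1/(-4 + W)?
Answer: 1134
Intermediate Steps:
B = 41 (B = 24 + 17 = 41)
28*(q((-1 + 3) + 0) + B) = 28*(1/(-4 + ((-1 + 3) + 0)) + 41) = 28*(1/(-4 + (2 + 0)) + 41) = 28*(1/(-4 + 2) + 41) = 28*(1/(-2) + 41) = 28*(-1/2 + 41) = 28*(81/2) = 1134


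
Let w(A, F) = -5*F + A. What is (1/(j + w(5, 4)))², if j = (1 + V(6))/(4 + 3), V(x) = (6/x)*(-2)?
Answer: 49/11236 ≈ 0.0043610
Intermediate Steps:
w(A, F) = A - 5*F
V(x) = -12/x
j = -⅐ (j = (1 - 12/6)/(4 + 3) = (1 - 12*⅙)/7 = (1 - 2)*(⅐) = -1*⅐ = -⅐ ≈ -0.14286)
(1/(j + w(5, 4)))² = (1/(-⅐ + (5 - 5*4)))² = (1/(-⅐ + (5 - 20)))² = (1/(-⅐ - 15))² = (1/(-106/7))² = (-7/106)² = 49/11236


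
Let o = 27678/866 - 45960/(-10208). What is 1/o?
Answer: 552508/20146149 ≈ 0.027425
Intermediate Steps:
o = 20146149/552508 (o = 27678*(1/866) - 45960*(-1/10208) = 13839/433 + 5745/1276 = 20146149/552508 ≈ 36.463)
1/o = 1/(20146149/552508) = 552508/20146149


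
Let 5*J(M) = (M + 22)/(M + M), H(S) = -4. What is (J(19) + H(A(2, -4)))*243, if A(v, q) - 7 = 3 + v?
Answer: -174717/190 ≈ -919.56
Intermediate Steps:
A(v, q) = 10 + v (A(v, q) = 7 + (3 + v) = 10 + v)
J(M) = (22 + M)/(10*M) (J(M) = ((M + 22)/(M + M))/5 = ((22 + M)/((2*M)))/5 = ((22 + M)*(1/(2*M)))/5 = ((22 + M)/(2*M))/5 = (22 + M)/(10*M))
(J(19) + H(A(2, -4)))*243 = ((1/10)*(22 + 19)/19 - 4)*243 = ((1/10)*(1/19)*41 - 4)*243 = (41/190 - 4)*243 = -719/190*243 = -174717/190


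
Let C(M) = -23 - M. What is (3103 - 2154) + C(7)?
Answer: 919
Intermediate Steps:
(3103 - 2154) + C(7) = (3103 - 2154) + (-23 - 1*7) = 949 + (-23 - 7) = 949 - 30 = 919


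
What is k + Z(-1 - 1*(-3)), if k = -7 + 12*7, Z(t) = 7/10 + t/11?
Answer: 8567/110 ≈ 77.882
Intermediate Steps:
Z(t) = 7/10 + t/11 (Z(t) = 7*(1/10) + t*(1/11) = 7/10 + t/11)
k = 77 (k = -7 + 84 = 77)
k + Z(-1 - 1*(-3)) = 77 + (7/10 + (-1 - 1*(-3))/11) = 77 + (7/10 + (-1 + 3)/11) = 77 + (7/10 + (1/11)*2) = 77 + (7/10 + 2/11) = 77 + 97/110 = 8567/110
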